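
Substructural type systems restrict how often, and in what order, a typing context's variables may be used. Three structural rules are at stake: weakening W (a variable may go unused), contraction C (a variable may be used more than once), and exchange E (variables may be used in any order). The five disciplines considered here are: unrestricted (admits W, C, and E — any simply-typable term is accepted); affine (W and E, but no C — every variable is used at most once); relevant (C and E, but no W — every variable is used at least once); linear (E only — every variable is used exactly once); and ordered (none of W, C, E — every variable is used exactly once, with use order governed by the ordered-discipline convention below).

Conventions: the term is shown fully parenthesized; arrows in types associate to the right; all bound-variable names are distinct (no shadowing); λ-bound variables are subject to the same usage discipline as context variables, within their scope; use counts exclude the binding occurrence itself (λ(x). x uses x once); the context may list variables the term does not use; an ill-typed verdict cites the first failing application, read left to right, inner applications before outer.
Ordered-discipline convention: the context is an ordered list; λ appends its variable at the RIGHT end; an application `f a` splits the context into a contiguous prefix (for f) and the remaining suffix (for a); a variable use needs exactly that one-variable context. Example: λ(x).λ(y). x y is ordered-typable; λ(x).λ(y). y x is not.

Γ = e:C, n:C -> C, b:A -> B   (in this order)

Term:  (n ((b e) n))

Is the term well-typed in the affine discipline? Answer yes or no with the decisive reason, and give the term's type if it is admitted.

no — fails simple typing
counts: e=1; n=2; b=1
uses in reading order: n, b, e, n
typing: ill-typed: an application expects A but receives C
summary: ordered ✗ · linear ✗ · affine ✗ · relevant ✗ · unrestricted ✗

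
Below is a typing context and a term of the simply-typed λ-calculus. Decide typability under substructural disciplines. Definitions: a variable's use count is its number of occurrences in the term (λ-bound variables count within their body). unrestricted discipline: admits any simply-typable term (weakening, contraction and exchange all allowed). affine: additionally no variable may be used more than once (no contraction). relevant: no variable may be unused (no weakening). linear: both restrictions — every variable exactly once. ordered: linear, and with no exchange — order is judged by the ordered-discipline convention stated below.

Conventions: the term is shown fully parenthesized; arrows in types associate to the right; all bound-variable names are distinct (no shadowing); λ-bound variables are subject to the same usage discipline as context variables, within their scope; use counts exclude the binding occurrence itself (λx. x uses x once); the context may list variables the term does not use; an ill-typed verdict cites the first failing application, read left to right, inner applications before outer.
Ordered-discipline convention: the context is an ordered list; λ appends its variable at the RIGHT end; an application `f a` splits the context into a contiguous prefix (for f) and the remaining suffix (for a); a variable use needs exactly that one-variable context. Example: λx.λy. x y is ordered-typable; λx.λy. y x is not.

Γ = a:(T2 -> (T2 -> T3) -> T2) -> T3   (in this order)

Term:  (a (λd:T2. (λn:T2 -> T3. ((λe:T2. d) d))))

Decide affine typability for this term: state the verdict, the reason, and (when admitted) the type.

no — uses contraction: d ×2
variable uses: a: 1; d [bound]: 2; n [bound]: 0; e [bound]: 0
uses in reading order: a, d, d
typing: well-typed — term : T3
all disciplines: ordered ✗ | linear ✗ | affine ✗ | relevant ✗ | unrestricted ✓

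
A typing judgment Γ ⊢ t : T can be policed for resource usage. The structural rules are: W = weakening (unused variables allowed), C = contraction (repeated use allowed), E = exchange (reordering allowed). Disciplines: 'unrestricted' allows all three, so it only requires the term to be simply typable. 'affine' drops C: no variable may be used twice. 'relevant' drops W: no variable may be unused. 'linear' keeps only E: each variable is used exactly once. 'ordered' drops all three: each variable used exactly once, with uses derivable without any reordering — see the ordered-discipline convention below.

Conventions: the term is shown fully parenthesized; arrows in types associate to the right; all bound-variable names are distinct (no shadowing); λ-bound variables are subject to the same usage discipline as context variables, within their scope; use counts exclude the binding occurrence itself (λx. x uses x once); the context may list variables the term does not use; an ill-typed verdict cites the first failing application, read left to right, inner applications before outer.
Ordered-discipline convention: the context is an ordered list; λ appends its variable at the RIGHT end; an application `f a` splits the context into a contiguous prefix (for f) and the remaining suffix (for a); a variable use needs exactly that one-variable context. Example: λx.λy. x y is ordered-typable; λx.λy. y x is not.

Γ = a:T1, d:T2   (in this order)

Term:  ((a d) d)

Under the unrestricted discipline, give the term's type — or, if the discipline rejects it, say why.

not well-typed under unrestricted — a type mismatch blocks all five
usage: a=1; d=2
use order (left to right): a, d, d
typing: ill-typed: applying a non-function (T1)
all disciplines: ordered ✗ | linear ✗ | affine ✗ | relevant ✗ | unrestricted ✗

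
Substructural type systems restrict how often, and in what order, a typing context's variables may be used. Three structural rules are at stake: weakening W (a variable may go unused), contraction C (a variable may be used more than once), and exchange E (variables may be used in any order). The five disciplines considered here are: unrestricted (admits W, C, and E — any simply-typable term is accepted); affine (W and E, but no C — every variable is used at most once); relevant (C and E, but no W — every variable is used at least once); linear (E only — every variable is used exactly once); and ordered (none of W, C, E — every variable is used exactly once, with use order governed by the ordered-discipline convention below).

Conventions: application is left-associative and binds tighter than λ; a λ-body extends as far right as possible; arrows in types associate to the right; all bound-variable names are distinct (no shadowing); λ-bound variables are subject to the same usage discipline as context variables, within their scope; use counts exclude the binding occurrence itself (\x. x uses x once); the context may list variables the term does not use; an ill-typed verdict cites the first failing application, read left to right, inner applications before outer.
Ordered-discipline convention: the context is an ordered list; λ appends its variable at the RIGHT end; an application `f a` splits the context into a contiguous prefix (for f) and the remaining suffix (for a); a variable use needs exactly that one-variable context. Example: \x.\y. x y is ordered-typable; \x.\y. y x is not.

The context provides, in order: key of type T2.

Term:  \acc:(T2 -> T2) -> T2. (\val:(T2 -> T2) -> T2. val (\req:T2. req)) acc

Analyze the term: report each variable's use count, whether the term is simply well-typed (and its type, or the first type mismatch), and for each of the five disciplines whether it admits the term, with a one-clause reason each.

use counts: key ×0, acc [bound] ×1, val [bound] ×1, req [bound] ×1
use order (left to right): val, req, acc
typing: well-typed — term : ((T2 -> T2) -> T2) -> T2
ordered: ✗, unused: key — weakening required
linear: ✗, unused: key — weakening required
affine: ✓, key, acc, val, req: no repeats, contraction unneeded
relevant: ✗, unused: key — weakening required
unrestricted: ✓, well-typed at ((T2 -> T2) -> T2) -> T2; no restrictions here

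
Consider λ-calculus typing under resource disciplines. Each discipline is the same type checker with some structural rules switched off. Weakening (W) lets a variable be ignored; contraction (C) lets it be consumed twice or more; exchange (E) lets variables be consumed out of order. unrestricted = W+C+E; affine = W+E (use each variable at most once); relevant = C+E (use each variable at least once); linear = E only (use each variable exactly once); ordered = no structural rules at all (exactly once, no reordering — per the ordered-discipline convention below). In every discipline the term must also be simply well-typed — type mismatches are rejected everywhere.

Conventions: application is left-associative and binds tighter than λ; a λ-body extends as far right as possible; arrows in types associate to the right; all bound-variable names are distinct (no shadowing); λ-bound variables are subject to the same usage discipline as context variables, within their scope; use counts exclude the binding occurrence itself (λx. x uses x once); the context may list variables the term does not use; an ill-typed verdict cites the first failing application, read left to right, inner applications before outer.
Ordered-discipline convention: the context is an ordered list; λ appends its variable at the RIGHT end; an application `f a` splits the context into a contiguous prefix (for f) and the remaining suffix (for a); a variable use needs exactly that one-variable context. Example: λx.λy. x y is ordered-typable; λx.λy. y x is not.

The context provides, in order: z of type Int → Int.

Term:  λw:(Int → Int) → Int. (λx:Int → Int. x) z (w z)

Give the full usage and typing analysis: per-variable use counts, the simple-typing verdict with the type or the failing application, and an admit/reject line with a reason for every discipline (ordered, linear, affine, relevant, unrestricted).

usage: z: 2×; w (bound): 1×; x (bound): 1×
uses in reading order: x, z, w, z
typing: well-typed — term : ((Int → Int) → Int) → Int
ordered: ✗ — repeated use of z ×2
linear: ✗ — repeated use of z ×2
affine: ✗ — repeated use of z ×2
relevant: ✓ — at least one use each (z, w, x)
unrestricted: ✓ — type-checks (((Int → Int) → Int) → Int) and nothing is barred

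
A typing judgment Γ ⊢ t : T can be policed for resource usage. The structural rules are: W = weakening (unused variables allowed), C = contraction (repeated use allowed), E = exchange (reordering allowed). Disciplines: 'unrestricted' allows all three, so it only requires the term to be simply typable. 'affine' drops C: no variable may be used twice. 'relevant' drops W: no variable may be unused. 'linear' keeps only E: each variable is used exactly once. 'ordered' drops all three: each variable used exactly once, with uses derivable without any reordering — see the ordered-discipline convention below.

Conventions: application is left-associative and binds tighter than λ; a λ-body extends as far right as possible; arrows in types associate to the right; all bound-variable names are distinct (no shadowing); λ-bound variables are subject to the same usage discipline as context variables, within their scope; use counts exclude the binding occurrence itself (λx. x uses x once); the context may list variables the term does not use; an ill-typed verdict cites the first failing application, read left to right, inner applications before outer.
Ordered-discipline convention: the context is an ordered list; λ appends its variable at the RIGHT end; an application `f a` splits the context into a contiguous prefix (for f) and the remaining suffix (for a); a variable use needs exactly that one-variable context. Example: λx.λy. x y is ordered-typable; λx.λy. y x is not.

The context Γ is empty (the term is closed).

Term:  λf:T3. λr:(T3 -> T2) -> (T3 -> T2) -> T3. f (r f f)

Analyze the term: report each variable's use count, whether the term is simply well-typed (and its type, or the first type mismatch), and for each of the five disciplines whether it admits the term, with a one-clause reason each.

usage: f [bound]: 3×, r [bound]: 1×
left-to-right use order: f, r, f, f
typing: ill-typed: a function awaiting T3 -> T2 gets T3
ordered: ✗, not simply typable
linear: ✗, fails simple typing
affine: ✗, a type mismatch blocks all five
relevant: ✗, the type mismatch rejects it
unrestricted: ✗, not simply typable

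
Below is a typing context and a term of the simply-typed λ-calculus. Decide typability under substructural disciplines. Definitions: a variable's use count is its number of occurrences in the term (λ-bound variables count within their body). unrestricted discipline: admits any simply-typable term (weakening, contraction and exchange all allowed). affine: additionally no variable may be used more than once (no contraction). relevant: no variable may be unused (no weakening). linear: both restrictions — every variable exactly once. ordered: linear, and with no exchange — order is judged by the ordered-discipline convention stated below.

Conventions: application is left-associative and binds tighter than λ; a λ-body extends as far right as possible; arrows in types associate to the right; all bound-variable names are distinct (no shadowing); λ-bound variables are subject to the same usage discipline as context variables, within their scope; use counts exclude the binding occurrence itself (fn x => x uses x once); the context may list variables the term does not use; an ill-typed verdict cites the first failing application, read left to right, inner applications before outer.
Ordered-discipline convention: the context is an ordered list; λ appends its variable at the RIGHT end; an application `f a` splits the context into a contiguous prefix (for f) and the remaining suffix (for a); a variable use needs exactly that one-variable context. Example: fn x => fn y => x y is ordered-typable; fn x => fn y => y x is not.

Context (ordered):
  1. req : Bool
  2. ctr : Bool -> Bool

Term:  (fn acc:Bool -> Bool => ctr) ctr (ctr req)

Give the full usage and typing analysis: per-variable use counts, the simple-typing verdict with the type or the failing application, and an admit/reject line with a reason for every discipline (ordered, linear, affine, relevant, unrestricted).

counts: req=1, ctr=3, acc (bound)=0
order of uses: ctr, ctr, ctr, req
typing: ✓ — Bool
ordered: ✗, uses contraction: ctr ×3; needs weakening: acc unused
linear: ✗, uses contraction: ctr ×3; needs weakening: acc unused
affine: ✗, uses contraction: ctr ×3
relevant: ✗, needs weakening: acc unused
unrestricted: ✓, well-typed at Bool; no restrictions here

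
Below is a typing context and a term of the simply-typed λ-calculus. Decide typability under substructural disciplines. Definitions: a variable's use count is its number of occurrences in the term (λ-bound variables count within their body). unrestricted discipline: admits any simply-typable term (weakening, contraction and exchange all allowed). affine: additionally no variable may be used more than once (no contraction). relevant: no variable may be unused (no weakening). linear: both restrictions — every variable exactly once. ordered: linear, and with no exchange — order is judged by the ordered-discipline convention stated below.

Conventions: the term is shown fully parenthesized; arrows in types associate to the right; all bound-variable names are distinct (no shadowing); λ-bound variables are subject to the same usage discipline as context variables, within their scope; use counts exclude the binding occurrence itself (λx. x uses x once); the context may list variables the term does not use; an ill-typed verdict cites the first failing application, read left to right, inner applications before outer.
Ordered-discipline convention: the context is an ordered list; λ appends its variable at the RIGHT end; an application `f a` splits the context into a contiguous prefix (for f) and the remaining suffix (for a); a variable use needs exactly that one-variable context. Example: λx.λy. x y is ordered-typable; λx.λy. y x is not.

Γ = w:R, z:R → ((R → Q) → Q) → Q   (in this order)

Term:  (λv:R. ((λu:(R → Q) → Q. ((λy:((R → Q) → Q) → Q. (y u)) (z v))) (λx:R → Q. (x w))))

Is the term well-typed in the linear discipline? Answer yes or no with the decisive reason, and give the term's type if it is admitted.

yes — exactly-once usage across w, z, v, u, y, x; term : R → Q
usage: w ×1, z ×1, v (bound) ×1, u (bound) ×1, y (bound) ×1, x (bound) ×1
use order (left to right): y, u, z, v, x, w
typing: well-typed — term : R → Q
summary: ordered ✗; linear ✓; affine ✓; relevant ✓; unrestricted ✓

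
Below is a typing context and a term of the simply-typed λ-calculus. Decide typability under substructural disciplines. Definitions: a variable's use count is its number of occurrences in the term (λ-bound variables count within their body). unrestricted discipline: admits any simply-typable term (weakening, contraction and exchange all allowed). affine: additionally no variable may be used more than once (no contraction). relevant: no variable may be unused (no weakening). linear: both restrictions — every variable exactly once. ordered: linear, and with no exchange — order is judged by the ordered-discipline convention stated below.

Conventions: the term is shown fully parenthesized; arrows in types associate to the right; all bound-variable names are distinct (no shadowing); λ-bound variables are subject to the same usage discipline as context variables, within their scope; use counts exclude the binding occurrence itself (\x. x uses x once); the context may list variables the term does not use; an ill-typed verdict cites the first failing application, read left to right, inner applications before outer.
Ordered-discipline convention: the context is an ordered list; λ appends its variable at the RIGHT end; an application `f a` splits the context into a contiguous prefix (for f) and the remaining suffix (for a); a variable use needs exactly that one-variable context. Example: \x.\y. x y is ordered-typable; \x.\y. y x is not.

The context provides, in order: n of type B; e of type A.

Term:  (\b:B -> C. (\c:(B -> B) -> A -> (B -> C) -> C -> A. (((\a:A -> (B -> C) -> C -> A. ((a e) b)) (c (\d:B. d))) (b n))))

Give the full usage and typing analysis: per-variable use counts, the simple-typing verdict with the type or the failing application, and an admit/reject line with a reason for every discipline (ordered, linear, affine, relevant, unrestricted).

usage: n=1, e=1, b (bound)=2, c (bound)=1, a (bound)=1, d (bound)=1
order of uses: a, e, b, c, d, b, n
typing: well-typed — term : (B -> C) -> ((B -> B) -> A -> (B -> C) -> C -> A) -> A
ordered ✗ (uses contraction: b ×2)
linear ✗ (uses contraction: b ×2)
affine ✗ (uses contraction: b ×2)
relevant ✓ (none of n, e, b, c, a, d goes unused)
unrestricted ✓ (type-checks ((B -> C) -> ((B -> B) -> A -> (B -> C) -> C -> A) -> A) and nothing is barred)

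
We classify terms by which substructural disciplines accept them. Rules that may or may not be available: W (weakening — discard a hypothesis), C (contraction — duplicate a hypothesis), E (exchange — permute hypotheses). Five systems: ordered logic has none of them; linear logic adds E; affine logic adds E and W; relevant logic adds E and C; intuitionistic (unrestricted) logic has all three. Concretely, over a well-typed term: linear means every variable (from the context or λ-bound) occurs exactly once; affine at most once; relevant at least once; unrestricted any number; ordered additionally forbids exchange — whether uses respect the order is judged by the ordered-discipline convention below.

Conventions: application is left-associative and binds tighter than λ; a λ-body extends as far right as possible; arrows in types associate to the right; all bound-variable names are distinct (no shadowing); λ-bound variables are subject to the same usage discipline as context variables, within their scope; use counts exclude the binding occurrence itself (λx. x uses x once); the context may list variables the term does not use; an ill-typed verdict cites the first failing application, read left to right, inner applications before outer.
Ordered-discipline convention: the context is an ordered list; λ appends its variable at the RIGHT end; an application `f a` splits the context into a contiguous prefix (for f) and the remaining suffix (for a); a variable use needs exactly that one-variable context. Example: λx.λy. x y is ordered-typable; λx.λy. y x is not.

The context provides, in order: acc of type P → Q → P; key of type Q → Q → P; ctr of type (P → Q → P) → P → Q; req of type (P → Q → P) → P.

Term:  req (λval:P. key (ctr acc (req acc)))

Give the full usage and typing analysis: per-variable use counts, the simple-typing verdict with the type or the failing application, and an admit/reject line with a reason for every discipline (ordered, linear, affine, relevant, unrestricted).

variable uses: acc=2; key=1; ctr=1; req=2; val (λ-bound)=0
uses in reading order: req, key, ctr, acc, req, acc
typing: well-typed — term : P
ordered: ✗ — needs contraction — acc ×2, req ×2; val never used (weakening)
linear: ✗ — needs contraction — acc ×2, req ×2; val never used (weakening)
affine: ✗ — needs contraction — acc ×2, req ×2
relevant: ✗ — val never used (weakening)
unrestricted: ✓ — simply typable at P; W, C, E all held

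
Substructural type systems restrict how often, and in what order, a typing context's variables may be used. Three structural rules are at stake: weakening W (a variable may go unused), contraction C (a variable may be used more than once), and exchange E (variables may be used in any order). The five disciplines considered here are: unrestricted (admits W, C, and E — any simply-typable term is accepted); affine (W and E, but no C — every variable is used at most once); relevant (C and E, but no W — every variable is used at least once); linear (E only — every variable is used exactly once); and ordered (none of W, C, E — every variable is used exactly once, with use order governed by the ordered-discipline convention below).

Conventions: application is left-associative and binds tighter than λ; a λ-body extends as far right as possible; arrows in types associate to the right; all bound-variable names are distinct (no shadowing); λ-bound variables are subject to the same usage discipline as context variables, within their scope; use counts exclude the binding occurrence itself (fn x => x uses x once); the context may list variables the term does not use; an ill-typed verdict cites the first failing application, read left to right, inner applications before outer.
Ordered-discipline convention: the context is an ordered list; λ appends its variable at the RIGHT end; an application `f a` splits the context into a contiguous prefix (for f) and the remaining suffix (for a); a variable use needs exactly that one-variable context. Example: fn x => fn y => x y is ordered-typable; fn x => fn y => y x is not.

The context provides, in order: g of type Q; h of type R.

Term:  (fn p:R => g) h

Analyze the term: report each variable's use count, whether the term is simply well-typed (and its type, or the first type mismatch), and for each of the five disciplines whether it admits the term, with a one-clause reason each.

usage: g=1, h=1, p (bound)=0
use order (left to right): g, h
typing: ✓ — Q
ordered ✗ (unused: p — weakening required)
linear ✗ (unused: p — weakening required)
affine ✓ (g, h, p: no repeats, contraction unneeded)
relevant ✗ (unused: p — weakening required)
unrestricted ✓ (type-checks (Q) and nothing is barred)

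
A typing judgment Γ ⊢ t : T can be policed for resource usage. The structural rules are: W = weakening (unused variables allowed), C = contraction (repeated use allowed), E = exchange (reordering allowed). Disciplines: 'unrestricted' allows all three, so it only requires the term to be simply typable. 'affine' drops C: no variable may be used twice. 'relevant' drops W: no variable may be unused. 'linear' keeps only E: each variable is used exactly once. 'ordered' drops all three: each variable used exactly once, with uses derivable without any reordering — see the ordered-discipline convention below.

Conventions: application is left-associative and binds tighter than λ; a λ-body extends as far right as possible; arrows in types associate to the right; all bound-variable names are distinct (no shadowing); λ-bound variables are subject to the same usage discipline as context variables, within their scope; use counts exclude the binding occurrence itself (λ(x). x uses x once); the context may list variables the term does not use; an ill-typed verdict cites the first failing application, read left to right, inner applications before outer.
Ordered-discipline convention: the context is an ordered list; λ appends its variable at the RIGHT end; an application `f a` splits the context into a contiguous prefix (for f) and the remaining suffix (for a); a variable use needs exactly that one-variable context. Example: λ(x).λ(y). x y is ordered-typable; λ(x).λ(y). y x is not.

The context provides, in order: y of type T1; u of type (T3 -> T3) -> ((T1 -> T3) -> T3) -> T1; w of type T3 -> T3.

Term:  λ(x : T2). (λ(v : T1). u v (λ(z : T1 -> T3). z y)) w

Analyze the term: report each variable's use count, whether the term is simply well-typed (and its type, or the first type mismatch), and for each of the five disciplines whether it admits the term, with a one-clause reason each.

variable uses: y: 1, u: 1, w: 1, x (bound): 0, v (bound): 1, z (bound): 1
uses in reading order: u, v, z, y, w
typing: ill-typed: argument of type T1 where T3 -> T3 is required
ordered ✗ (the type mismatch rejects it)
linear ✗ (not simply typable)
affine ✗ (fails simple typing)
relevant ✗ (a type mismatch blocks all five)
unrestricted ✗ (the type mismatch rejects it)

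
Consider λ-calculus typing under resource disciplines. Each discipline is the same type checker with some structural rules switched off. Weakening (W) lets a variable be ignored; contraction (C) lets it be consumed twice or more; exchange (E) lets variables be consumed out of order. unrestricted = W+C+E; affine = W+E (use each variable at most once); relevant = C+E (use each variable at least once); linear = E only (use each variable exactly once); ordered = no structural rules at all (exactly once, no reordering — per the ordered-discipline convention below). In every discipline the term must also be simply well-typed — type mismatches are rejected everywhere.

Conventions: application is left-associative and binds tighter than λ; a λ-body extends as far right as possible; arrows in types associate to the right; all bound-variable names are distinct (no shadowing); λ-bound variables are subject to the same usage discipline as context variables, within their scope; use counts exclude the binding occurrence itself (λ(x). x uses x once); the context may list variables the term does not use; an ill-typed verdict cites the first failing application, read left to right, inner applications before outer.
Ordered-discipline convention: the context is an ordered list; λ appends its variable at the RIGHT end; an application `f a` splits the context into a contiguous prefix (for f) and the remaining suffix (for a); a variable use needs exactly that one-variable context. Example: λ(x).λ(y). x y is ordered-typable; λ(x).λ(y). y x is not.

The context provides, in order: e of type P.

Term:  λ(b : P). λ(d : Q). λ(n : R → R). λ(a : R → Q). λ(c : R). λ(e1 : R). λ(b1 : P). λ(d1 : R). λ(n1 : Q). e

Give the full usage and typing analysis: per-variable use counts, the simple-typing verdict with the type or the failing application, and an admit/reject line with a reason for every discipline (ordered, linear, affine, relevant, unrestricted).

use counts: e: 1×; b [bound]: 0×; d [bound]: 0×; n [bound]: 0×; a [bound]: 0×; c [bound]: 0×; e1 [bound]: 0×; b1 [bound]: 0×; d1 [bound]: 0×; n1 [bound]: 0×
use order (left to right): e
typing: ✓ — P → Q → (R → R) → (R → Q) → R → R → P → R → Q → P
ordered: ✗ — unused: b, d, n, a, c, e1, b1, d1, n1 — weakening required
linear: ✗ — unused: b, d, n, a, c, e1, b1, d1, n1 — weakening required
affine: ✓ — no duplicate uses among e, b, d, n, a, c, e1, b1, d1, n1
relevant: ✗ — unused: b, d, n, a, c, e1, b1, d1, n1 — weakening required
unrestricted: ✓ — well-typed at P → Q → (R → R) → (R → Q) → R → R → P → R → Q → P; no restrictions here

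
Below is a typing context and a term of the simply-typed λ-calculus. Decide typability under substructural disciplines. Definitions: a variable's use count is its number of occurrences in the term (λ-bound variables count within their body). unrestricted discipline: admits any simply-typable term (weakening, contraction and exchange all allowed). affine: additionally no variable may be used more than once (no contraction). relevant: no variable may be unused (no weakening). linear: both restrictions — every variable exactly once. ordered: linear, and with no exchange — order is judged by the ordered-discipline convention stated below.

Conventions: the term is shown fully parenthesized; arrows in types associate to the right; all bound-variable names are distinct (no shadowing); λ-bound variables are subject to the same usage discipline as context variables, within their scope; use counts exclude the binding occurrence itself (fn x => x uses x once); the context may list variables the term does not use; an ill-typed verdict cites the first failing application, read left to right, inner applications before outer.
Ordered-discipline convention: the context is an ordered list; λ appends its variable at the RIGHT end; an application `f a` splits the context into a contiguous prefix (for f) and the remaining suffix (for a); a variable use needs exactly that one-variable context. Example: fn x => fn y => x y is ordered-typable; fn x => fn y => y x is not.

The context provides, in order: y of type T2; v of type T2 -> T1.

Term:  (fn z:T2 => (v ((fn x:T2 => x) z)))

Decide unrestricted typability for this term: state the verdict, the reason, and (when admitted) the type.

yes — well-typed at T2 -> T1; no restrictions here; term : T2 -> T1
usage: y=0; v=1; z (λ-bound)=1; x (λ-bound)=1
order of uses: v, x, z
typing: ✓ — T2 -> T1
summary: ordered ✗ | linear ✗ | affine ✓ | relevant ✗ | unrestricted ✓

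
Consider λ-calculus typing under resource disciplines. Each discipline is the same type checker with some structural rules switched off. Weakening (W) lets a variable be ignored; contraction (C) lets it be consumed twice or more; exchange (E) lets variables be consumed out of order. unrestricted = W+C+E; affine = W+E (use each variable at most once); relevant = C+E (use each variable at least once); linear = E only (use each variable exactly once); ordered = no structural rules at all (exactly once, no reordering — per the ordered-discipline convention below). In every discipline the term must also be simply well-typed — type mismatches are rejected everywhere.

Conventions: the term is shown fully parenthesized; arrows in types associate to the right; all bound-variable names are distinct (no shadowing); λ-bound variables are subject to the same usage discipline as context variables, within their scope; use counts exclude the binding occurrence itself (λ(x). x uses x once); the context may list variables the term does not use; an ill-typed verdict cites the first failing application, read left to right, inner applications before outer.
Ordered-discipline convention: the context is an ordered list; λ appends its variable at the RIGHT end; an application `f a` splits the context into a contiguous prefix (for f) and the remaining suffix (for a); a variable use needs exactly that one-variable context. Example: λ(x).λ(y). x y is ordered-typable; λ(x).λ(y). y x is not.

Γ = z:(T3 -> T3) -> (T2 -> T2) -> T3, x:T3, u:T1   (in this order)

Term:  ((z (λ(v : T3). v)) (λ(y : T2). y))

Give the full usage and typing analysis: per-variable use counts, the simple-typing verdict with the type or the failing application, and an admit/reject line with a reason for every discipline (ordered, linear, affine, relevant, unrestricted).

variable uses: z: 1×; x: 0×; u: 0×; v [bound]: 1×; y [bound]: 1×
uses in reading order: z, v, y
typing: ✓ — T3
ordered: ✗ — needs weakening: x, u unused
linear: ✗ — needs weakening: x, u unused
affine: ✓ — none of z, x, u, v, y used more than once
relevant: ✗ — needs weakening: x, u unused
unrestricted: ✓ — simply typable at T3; W, C, E all held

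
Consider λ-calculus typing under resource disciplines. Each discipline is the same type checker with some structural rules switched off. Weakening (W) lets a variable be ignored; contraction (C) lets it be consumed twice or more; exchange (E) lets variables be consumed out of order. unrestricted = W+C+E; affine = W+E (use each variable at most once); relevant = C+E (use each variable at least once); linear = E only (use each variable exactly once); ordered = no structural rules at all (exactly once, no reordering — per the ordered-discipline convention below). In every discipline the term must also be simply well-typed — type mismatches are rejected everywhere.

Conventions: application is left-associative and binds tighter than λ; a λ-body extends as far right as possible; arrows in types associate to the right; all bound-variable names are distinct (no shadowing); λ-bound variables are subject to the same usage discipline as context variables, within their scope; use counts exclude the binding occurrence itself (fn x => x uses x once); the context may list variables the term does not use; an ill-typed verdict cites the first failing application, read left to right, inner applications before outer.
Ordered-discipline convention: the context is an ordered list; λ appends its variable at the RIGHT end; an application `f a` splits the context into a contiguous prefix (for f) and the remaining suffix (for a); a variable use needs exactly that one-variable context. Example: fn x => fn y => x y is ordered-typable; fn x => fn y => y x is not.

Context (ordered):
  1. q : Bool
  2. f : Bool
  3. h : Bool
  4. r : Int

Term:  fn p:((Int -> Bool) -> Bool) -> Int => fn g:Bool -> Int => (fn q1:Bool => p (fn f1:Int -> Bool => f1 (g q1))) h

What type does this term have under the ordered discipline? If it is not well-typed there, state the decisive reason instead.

not well-typed under ordered — unused: q, f, r — weakening required
usage: q=0, f=0, h=1, r=0, p (λ-bound)=1, g (λ-bound)=1, q1 (λ-bound)=1, f1 (λ-bound)=1
uses in reading order: p, f1, g, q1, h
typing: ✓ — (((Int -> Bool) -> Bool) -> Int) -> (Bool -> Int) -> Int
across the five disciplines: ordered ✗, linear ✗, affine ✓, relevant ✗, unrestricted ✓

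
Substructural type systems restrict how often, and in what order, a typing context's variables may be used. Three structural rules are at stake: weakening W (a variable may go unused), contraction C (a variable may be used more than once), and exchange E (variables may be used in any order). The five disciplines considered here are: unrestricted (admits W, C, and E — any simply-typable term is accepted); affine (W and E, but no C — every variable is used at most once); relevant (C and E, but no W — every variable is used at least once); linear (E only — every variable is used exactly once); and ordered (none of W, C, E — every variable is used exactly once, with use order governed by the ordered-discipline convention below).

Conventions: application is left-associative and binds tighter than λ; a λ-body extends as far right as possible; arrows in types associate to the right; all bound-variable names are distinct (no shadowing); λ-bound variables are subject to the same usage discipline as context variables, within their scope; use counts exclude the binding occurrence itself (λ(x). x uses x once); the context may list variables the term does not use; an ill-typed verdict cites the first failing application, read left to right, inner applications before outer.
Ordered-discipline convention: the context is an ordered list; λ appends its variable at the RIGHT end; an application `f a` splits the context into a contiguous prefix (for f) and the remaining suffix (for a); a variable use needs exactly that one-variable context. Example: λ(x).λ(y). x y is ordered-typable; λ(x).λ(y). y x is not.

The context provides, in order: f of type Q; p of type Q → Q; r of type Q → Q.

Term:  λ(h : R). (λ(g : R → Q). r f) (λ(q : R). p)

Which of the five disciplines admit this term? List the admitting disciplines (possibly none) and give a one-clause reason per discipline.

admitting disciplines: none
use counts: f: 1×, p: 1×, r: 1×, h [bound]: 0×, g [bound]: 0×, q [bound]: 0×
use order (left to right): r, f, p
typing: ill-typed: an argument R → Q → Q mismatches the expected R → Q
ordered ✗ (the type mismatch rejects it)
linear ✗ (not simply typable)
affine ✗ (fails simple typing)
relevant ✗ (a type mismatch blocks all five)
unrestricted ✗ (the type mismatch rejects it)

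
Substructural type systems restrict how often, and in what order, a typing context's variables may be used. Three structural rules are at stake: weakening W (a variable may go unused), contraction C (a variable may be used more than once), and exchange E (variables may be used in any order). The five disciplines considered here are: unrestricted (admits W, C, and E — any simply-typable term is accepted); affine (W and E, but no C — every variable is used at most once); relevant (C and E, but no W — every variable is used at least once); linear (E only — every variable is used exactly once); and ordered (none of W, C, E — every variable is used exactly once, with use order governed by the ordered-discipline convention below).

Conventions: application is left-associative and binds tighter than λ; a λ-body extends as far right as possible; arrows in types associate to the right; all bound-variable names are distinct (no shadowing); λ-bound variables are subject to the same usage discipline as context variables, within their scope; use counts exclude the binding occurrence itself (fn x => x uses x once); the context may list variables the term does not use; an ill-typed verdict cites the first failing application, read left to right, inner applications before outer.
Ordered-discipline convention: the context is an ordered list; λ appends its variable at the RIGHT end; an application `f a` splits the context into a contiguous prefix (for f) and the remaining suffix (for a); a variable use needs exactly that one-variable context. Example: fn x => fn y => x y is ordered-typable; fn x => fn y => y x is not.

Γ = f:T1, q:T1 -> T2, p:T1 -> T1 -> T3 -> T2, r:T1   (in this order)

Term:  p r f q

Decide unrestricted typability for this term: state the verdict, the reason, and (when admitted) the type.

no — not simply typable
counts: f ×1, q ×1, p ×1, r ×1
left-to-right use order: p, r, f, q
typing: ill-typed: an argument T1 -> T2 mismatches the expected T3
summary: ordered ✗; linear ✗; affine ✗; relevant ✗; unrestricted ✗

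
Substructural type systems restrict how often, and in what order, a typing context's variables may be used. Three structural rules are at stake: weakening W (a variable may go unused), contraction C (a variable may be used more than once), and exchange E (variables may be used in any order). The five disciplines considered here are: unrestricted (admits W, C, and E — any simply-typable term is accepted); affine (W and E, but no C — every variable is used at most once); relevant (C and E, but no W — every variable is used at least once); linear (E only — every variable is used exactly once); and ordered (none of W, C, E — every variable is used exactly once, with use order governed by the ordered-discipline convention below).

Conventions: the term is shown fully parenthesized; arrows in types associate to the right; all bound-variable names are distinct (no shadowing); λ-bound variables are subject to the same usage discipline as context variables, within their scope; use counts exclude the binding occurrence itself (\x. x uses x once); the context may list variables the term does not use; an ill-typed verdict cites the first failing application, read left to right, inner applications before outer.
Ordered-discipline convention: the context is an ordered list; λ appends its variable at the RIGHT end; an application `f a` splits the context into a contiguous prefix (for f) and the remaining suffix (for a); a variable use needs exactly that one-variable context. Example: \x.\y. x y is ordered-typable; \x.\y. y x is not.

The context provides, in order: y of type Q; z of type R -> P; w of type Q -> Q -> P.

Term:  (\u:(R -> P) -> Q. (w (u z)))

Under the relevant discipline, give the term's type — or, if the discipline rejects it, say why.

not well-typed under relevant — y left unused
counts: y: 0×, z: 1×, w: 1×, u [bound]: 1×
left-to-right use order: w, u, z
typing: well-typed at ((R -> P) -> Q) -> Q -> P
all disciplines: ordered ✗ · linear ✗ · affine ✓ · relevant ✗ · unrestricted ✓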